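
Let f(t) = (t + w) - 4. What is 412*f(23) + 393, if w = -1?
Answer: 7809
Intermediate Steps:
f(t) = -5 + t (f(t) = (t - 1) - 4 = (-1 + t) - 4 = -5 + t)
412*f(23) + 393 = 412*(-5 + 23) + 393 = 412*18 + 393 = 7416 + 393 = 7809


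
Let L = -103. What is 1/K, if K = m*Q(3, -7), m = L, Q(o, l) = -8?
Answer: 1/824 ≈ 0.0012136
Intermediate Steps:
m = -103
K = 824 (K = -103*(-8) = 824)
1/K = 1/824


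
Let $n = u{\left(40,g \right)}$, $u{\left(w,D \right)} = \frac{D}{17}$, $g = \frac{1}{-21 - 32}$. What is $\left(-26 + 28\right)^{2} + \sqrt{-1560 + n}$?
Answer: $4 + \frac{i \sqrt{1266410461}}{901} \approx 4.0 + 39.497 i$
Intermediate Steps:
$g = - \frac{1}{53}$ ($g = \frac{1}{-53} = - \frac{1}{53} \approx -0.018868$)
$u{\left(w,D \right)} = \frac{D}{17}$ ($u{\left(w,D \right)} = D \frac{1}{17} = \frac{D}{17}$)
$n = - \frac{1}{901}$ ($n = \frac{1}{17} \left(- \frac{1}{53}\right) = - \frac{1}{901} \approx -0.0011099$)
$\left(-26 + 28\right)^{2} + \sqrt{-1560 + n} = \left(-26 + 28\right)^{2} + \sqrt{-1560 - \frac{1}{901}} = 2^{2} + \sqrt{- \frac{1405561}{901}} = 4 + \frac{i \sqrt{1266410461}}{901}$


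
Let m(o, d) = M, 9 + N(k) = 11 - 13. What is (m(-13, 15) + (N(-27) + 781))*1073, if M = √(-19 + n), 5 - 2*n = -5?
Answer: 826210 + 1073*I*√14 ≈ 8.2621e+5 + 4014.8*I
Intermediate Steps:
n = 5 (n = 5/2 - ½*(-5) = 5/2 + 5/2 = 5)
N(k) = -11 (N(k) = -9 + (11 - 13) = -9 - 2 = -11)
M = I*√14 (M = √(-19 + 5) = √(-14) = I*√14 ≈ 3.7417*I)
m(o, d) = I*√14
(m(-13, 15) + (N(-27) + 781))*1073 = (I*√14 + (-11 + 781))*1073 = (I*√14 + 770)*1073 = (770 + I*√14)*1073 = 826210 + 1073*I*√14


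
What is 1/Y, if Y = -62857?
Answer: -1/62857 ≈ -1.5909e-5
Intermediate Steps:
1/Y = 1/(-62857) = -1/62857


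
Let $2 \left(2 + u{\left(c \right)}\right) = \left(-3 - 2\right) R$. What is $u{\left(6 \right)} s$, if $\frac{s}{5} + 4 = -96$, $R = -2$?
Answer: $-1500$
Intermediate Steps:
$s = -500$ ($s = -20 + 5 \left(-96\right) = -20 - 480 = -500$)
$u{\left(c \right)} = 3$ ($u{\left(c \right)} = -2 + \frac{\left(-3 - 2\right) \left(-2\right)}{2} = -2 + \frac{\left(-5\right) \left(-2\right)}{2} = -2 + \frac{1}{2} \cdot 10 = -2 + 5 = 3$)
$u{\left(6 \right)} s = 3 \left(-500\right) = -1500$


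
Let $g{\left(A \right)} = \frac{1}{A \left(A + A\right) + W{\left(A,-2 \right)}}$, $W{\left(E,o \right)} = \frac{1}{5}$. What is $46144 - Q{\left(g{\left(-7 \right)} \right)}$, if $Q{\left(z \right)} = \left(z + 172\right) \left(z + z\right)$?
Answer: $\frac{11123597094}{241081} \approx 46141.0$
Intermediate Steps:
$W{\left(E,o \right)} = \frac{1}{5}$
$g{\left(A \right)} = \frac{1}{\frac{1}{5} + 2 A^{2}}$ ($g{\left(A \right)} = \frac{1}{A \left(A + A\right) + \frac{1}{5}} = \frac{1}{A 2 A + \frac{1}{5}} = \frac{1}{2 A^{2} + \frac{1}{5}} = \frac{1}{\frac{1}{5} + 2 A^{2}}$)
$Q{\left(z \right)} = 2 z \left(172 + z\right)$ ($Q{\left(z \right)} = \left(172 + z\right) 2 z = 2 z \left(172 + z\right)$)
$46144 - Q{\left(g{\left(-7 \right)} \right)} = 46144 - 2 \frac{5}{1 + 10 \left(-7\right)^{2}} \left(172 + \frac{5}{1 + 10 \left(-7\right)^{2}}\right) = 46144 - 2 \frac{5}{1 + 10 \cdot 49} \left(172 + \frac{5}{1 + 10 \cdot 49}\right) = 46144 - 2 \frac{5}{1 + 490} \left(172 + \frac{5}{1 + 490}\right) = 46144 - 2 \cdot \frac{5}{491} \left(172 + \frac{5}{491}\right) = 46144 - 2 \cdot \frac{5}{491} \cdot \frac{84457}{491} = 46144 - \frac{844570}{241081} = \frac{11123597094}{241081}$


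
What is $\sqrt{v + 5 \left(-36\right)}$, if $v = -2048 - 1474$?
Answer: $i \sqrt{3702} \approx 60.844 i$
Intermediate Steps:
$v = -3522$ ($v = -2048 - 1474 = -3522$)
$\sqrt{v + 5 \left(-36\right)} = \sqrt{-3522 + 5 \left(-36\right)} = \sqrt{-3522 - 180} = \sqrt{-3702} = i \sqrt{3702}$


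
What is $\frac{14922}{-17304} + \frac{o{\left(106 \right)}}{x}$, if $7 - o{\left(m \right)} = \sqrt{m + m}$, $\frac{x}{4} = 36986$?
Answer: $- \frac{91979135}{106667624} - \frac{\sqrt{53}}{73972} \approx -0.8624$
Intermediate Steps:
$x = 147944$ ($x = 4 \cdot 36986 = 147944$)
$o{\left(m \right)} = 7 - \sqrt{2} \sqrt{m}$ ($o{\left(m \right)} = 7 - \sqrt{m + m} = 7 - \sqrt{2 m} = 7 - \sqrt{2} \sqrt{m}$)
$\frac{14922}{-17304} + \frac{o{\left(106 \right)}}{x} = \frac{14922}{-17304} + \frac{7 - \sqrt{2} \sqrt{106}}{147944} = 14922 \left(- \frac{1}{17304}\right) + \left(7 - 2 \sqrt{53}\right) \frac{1}{147944} = - \frac{2487}{2884} + \left(\frac{7}{147944} - \frac{\sqrt{53}}{73972}\right) = - \frac{91979135}{106667624} - \frac{\sqrt{53}}{73972}$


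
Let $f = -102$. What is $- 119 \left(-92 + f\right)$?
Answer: $23086$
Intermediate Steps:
$- 119 \left(-92 + f\right) = - 119 \left(-92 - 102\right) = \left(-119\right) \left(-194\right) = 23086$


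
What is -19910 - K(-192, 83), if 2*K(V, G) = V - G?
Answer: -39545/2 ≈ -19773.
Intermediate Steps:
K(V, G) = V/2 - G/2 (K(V, G) = (V - G)/2 = V/2 - G/2)
-19910 - K(-192, 83) = -19910 - ((½)*(-192) - ½*83) = -19910 - (-96 - 83/2) = -19910 - 1*(-275/2) = -19910 + 275/2 = -39545/2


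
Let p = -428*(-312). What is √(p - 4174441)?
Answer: I*√4040905 ≈ 2010.2*I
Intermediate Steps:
p = 133536
√(p - 4174441) = √(133536 - 4174441) = √(-4040905) = I*√4040905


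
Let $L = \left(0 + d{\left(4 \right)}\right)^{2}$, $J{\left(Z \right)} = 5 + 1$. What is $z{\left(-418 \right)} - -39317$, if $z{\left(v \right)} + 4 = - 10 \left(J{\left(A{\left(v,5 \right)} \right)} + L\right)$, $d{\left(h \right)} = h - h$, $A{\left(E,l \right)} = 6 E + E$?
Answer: $39253$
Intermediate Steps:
$A{\left(E,l \right)} = 7 E$
$d{\left(h \right)} = 0$
$J{\left(Z \right)} = 6$
$L = 0$ ($L = \left(0 + 0\right)^{2} = 0^{2} = 0$)
$z{\left(v \right)} = -64$ ($z{\left(v \right)} = -4 - 10 \left(6 + 0\right) = -4 - 60 = -64$)
$z{\left(-418 \right)} - -39317 = -64 - -39317 = -64 + 39317 = 39253$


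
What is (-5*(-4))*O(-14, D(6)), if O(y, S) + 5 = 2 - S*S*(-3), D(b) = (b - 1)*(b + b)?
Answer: 215940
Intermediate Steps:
D(b) = 2*b*(-1 + b) (D(b) = (-1 + b)*(2*b) = 2*b*(-1 + b))
O(y, S) = -3 + 3*S**2 (O(y, S) = -5 + (2 - S*S*(-3)) = -5 + (2 - S**2*(-3)) = -5 + (2 - (-3)*S**2) = -5 + (2 + 3*S**2) = -3 + 3*S**2)
(-5*(-4))*O(-14, D(6)) = (-5*(-4))*(-3 + 3*(2*6*(-1 + 6))**2) = 20*(-3 + 3*(2*6*5)**2) = 20*(-3 + 3*60**2) = 20*(-3 + 3*3600) = 20*(-3 + 10800) = 20*10797 = 215940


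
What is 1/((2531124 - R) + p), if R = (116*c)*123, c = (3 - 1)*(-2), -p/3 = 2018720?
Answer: -1/3467964 ≈ -2.8835e-7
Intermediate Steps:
p = -6056160 (p = -3*2018720 = -6056160)
c = -4 (c = 2*(-2) = -4)
R = -57072 (R = (116*(-4))*123 = -464*123 = -57072)
1/((2531124 - R) + p) = 1/((2531124 - 1*(-57072)) - 6056160) = 1/((2531124 + 57072) - 6056160) = 1/(2588196 - 6056160) = 1/(-3467964) = -1/3467964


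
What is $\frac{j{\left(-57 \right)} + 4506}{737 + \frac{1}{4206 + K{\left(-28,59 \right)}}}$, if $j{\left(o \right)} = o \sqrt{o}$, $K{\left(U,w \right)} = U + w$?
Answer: $\frac{3181987}{520445} - \frac{80503 i \sqrt{57}}{1040890} \approx 6.114 - 0.58391 i$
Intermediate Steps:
$j{\left(o \right)} = o^{\frac{3}{2}}$
$\frac{j{\left(-57 \right)} + 4506}{737 + \frac{1}{4206 + K{\left(-28,59 \right)}}} = \frac{\left(-57\right)^{\frac{3}{2}} + 4506}{737 + \frac{1}{4206 + \left(-28 + 59\right)}} = \frac{- 57 i \sqrt{57} + 4506}{737 + \frac{1}{4206 + 31}} = \frac{4506 - 57 i \sqrt{57}}{737 + \frac{1}{4237}} = \frac{4506 - 57 i \sqrt{57}}{\frac{3122670}{4237}} = \left(4506 - 57 i \sqrt{57}\right) \frac{4237}{3122670} = \frac{3181987}{520445} - \frac{80503 i \sqrt{57}}{1040890}$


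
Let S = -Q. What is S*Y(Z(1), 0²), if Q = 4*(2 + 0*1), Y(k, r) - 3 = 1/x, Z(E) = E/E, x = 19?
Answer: -464/19 ≈ -24.421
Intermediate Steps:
Z(E) = 1
Y(k, r) = 58/19 (Y(k, r) = 3 + 1/19 = 58/19)
Q = 8 (Q = 4*(2 + 0) = 4*2 = 8)
S = -8 (S = -1*8 = -8)
S*Y(Z(1), 0²) = -8*58/19 = -464/19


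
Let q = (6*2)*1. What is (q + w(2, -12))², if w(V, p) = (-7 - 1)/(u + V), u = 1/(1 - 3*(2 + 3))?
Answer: 44944/729 ≈ 61.652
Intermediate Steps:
u = -1/14 (u = 1/(1 - 3*5) = 1/(1 - 15) = 1/(-14) = -1/14 ≈ -0.071429)
q = 12 (q = 12*1 = 12)
w(V, p) = -8/(-1/14 + V) (w(V, p) = (-7 - 1)/(-1/14 + V) = -8/(-1/14 + V))
(q + w(2, -12))² = (12 - 112/(-1 + 14*2))² = (12 - 112/(-1 + 28))² = (12 - 112/27)² = (212/27)² = 44944/729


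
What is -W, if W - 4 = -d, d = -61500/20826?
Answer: -24134/3471 ≈ -6.9530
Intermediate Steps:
d = -10250/3471 (d = -61500*1/20826 = -10250/3471 ≈ -2.9530)
W = 24134/3471 (W = 4 - 1*(-10250/3471) = 4 + 10250/3471 = 24134/3471 ≈ 6.9530)
-W = -1*24134/3471 = -24134/3471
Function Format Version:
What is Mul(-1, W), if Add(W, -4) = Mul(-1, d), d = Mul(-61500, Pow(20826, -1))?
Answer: Rational(-24134, 3471) ≈ -6.9530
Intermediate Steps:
d = Rational(-10250, 3471) (d = Mul(-61500, Rational(1, 20826)) = Rational(-10250, 3471) ≈ -2.9530)
W = Rational(24134, 3471) (W = Add(4, Mul(-1, Rational(-10250, 3471))) = Add(4, Rational(10250, 3471)) = Rational(24134, 3471) ≈ 6.9530)
Mul(-1, W) = Mul(-1, Rational(24134, 3471)) = Rational(-24134, 3471)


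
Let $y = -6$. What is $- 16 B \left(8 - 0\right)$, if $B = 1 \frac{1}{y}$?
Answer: $\frac{64}{3} \approx 21.333$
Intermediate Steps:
$B = - \frac{1}{6}$ ($B = 1 \frac{1}{-6} = 1 \left(- \frac{1}{6}\right) = - \frac{1}{6} \approx -0.16667$)
$- 16 B \left(8 - 0\right) = \left(-16\right) \left(- \frac{1}{6}\right) \left(8 - 0\right) = \frac{8 \left(8 + 0\right)}{3} = \frac{8}{3} \cdot 8 = \frac{64}{3}$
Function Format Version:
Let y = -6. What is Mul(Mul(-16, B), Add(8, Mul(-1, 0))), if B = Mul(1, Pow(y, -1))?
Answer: Rational(64, 3) ≈ 21.333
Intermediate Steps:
B = Rational(-1, 6) (B = Mul(1, Pow(-6, -1)) = Mul(1, Rational(-1, 6)) = Rational(-1, 6) ≈ -0.16667)
Mul(Mul(-16, B), Add(8, Mul(-1, 0))) = Mul(Mul(-16, Rational(-1, 6)), Add(8, Mul(-1, 0))) = Mul(Rational(8, 3), Add(8, 0)) = Mul(Rational(8, 3), 8) = Rational(64, 3)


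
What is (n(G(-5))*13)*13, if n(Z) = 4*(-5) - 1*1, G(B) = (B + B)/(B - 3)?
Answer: -3549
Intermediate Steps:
G(B) = 2*B/(-3 + B) (G(B) = (2*B)/(-3 + B) = 2*B/(-3 + B))
n(Z) = -21 (n(Z) = -20 - 1 = -21)
(n(G(-5))*13)*13 = -21*13*13 = -273*13 = -3549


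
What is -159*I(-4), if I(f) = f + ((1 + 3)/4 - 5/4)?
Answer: 2703/4 ≈ 675.75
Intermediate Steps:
I(f) = -1/4 + f (I(f) = f + (4*(1/4) - 5*1/4) = f + (1 - 5/4) = f - 1/4 = -1/4 + f)
-159*I(-4) = -159*(-1/4 - 4) = -159*(-17/4) = 2703/4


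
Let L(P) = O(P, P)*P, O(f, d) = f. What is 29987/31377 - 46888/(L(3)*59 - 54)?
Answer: -485633659/4988943 ≈ -97.342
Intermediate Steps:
L(P) = P**2 (L(P) = P*P = P**2)
29987/31377 - 46888/(L(3)*59 - 54) = 29987/31377 - 46888/(3**2*59 - 54) = 29987*(1/31377) - 46888/(9*59 - 54) = 29987/31377 - 46888/(531 - 54) = 29987/31377 - 46888/477 = -485633659/4988943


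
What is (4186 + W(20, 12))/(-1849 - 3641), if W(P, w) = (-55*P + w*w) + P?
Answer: -325/549 ≈ -0.59199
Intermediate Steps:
W(P, w) = w² - 54*P (W(P, w) = (-55*P + w²) + P = (w² - 55*P) + P = w² - 54*P)
(4186 + W(20, 12))/(-1849 - 3641) = (4186 + (12² - 54*20))/(-1849 - 3641) = (4186 + (144 - 1080))/(-5490) = (4186 - 936)*(-1/5490) = 3250*(-1/5490) = -325/549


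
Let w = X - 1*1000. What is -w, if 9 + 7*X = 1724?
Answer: 755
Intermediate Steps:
X = 245 (X = -9/7 + (⅐)*1724 = -9/7 + 1724/7 = 245)
w = -755 (w = 245 - 1*1000 = 245 - 1000 = -755)
-w = -1*(-755) = 755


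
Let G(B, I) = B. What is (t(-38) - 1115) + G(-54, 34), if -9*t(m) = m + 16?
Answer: -10499/9 ≈ -1166.6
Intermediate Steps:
t(m) = -16/9 - m/9 (t(m) = -(m + 16)/9 = -(16 + m)/9 = -16/9 - m/9)
(t(-38) - 1115) + G(-54, 34) = ((-16/9 - 1/9*(-38)) - 1115) - 54 = ((-16/9 + 38/9) - 1115) - 54 = (22/9 - 1115) - 54 = -10013/9 - 54 = -10499/9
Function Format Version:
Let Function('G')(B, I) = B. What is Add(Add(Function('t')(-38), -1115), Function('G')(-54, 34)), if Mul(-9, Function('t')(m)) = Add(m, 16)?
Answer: Rational(-10499, 9) ≈ -1166.6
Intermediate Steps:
Function('t')(m) = Add(Rational(-16, 9), Mul(Rational(-1, 9), m)) (Function('t')(m) = Mul(Rational(-1, 9), Add(m, 16)) = Mul(Rational(-1, 9), Add(16, m)) = Add(Rational(-16, 9), Mul(Rational(-1, 9), m)))
Add(Add(Function('t')(-38), -1115), Function('G')(-54, 34)) = Add(Add(Add(Rational(-16, 9), Mul(Rational(-1, 9), -38)), -1115), -54) = Add(Add(Add(Rational(-16, 9), Rational(38, 9)), -1115), -54) = Add(Add(Rational(22, 9), -1115), -54) = Add(Rational(-10013, 9), -54) = Rational(-10499, 9)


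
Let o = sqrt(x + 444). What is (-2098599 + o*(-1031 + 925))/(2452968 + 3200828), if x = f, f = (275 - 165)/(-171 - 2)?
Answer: -2098599/5653796 - 53*sqrt(13269446)/489053354 ≈ -0.37158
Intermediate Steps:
f = -110/173 (f = 110/(-173) = 110*(-1/173) = -110/173 ≈ -0.63584)
x = -110/173 ≈ -0.63584
o = sqrt(13269446)/173 (o = sqrt(-110/173 + 444) = sqrt(76702/173) = sqrt(13269446)/173 ≈ 21.056)
(-2098599 + o*(-1031 + 925))/(2452968 + 3200828) = (-2098599 + (sqrt(13269446)/173)*(-1031 + 925))/(2452968 + 3200828) = (-2098599 + (sqrt(13269446)/173)*(-106))/5653796 = (-2098599 - 106*sqrt(13269446)/173)*(1/5653796) = -2098599/5653796 - 53*sqrt(13269446)/489053354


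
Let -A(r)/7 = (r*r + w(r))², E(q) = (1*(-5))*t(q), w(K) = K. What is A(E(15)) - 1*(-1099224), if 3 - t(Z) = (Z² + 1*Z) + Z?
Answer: -17671331597976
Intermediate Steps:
t(Z) = 3 - Z² - 2*Z (t(Z) = 3 - ((Z² + 1*Z) + Z) = 3 - ((Z² + Z) + Z) = 3 - ((Z + Z²) + Z) = 3 - (Z² + 2*Z) = 3 + (-Z² - 2*Z) = 3 - Z² - 2*Z)
E(q) = -15 + 5*q² + 10*q (E(q) = (1*(-5))*(3 - q² - 2*q) = -5*(3 - q² - 2*q) = -15 + 5*q² + 10*q)
A(r) = -7*(r + r²)² (A(r) = -7*(r*r + r)² = -7*(r² + r)² = -7*(r + r²)²)
A(E(15)) - 1*(-1099224) = -7*(-15 + 5*15² + 10*15)²*(1 + (-15 + 5*15² + 10*15))² - 1*(-1099224) = -7*(-15 + 5*225 + 150)²*(1 + (-15 + 5*225 + 150))² + 1099224 = -7*(-15 + 1125 + 150)²*(1 + (-15 + 1125 + 150))² + 1099224 = -7*1260²*(1 + 1260)² + 1099224 = -7*1587600*1261² + 1099224 = -7*1587600*1590121 + 1099224 = -17671332697200 + 1099224 = -17671331597976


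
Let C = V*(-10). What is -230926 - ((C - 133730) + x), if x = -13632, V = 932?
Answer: -74244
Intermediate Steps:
C = -9320 (C = 932*(-10) = -9320)
-230926 - ((C - 133730) + x) = -230926 - ((-9320 - 133730) - 13632) = -230926 - (-143050 - 13632) = -230926 - 1*(-156682) = -230926 + 156682 = -74244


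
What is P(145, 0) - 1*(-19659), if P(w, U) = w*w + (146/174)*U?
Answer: 40684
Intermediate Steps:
P(w, U) = w² + 73*U/87 (P(w, U) = w² + (146*(1/174))*U = w² + 73*U/87)
P(145, 0) - 1*(-19659) = (145² + (73/87)*0) - 1*(-19659) = (21025 + 0) + 19659 = 21025 + 19659 = 40684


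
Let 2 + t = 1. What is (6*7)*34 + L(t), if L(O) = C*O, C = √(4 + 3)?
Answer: 1428 - √7 ≈ 1425.4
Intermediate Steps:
t = -1 (t = -2 + 1 = -1)
C = √7 ≈ 2.6458
L(O) = O*√7 (L(O) = √7*O = O*√7)
(6*7)*34 + L(t) = (6*7)*34 - √7 = 42*34 - √7 = 1428 - √7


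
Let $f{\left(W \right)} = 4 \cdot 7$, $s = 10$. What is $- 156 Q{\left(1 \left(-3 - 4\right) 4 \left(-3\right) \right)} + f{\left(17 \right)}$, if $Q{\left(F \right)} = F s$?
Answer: $-131012$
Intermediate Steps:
$Q{\left(F \right)} = 10 F$ ($Q{\left(F \right)} = F 10 = 10 F$)
$f{\left(W \right)} = 28$
$- 156 Q{\left(1 \left(-3 - 4\right) 4 \left(-3\right) \right)} + f{\left(17 \right)} = - 156 \cdot 10 \cdot 1 \left(-3 - 4\right) 4 \left(-3\right) + 28 = - 156 \cdot 10 \cdot 1 \left(\left(-7\right) 4\right) \left(-3\right) + 28 = - 156 \cdot 10 \cdot 1 \left(-28\right) \left(-3\right) + 28 = - 156 \cdot 10 \left(\left(-28\right) \left(-3\right)\right) + 28 = - 156 \cdot 10 \cdot 84 + 28 = \left(-156\right) 840 + 28 = -131040 + 28 = -131012$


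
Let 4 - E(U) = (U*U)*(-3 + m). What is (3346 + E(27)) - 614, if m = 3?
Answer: 2736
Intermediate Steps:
E(U) = 4 (E(U) = 4 - U*U*(-3 + 3) = 4 - U²*0 = 4 - 1*0 = 4 + 0 = 4)
(3346 + E(27)) - 614 = (3346 + 4) - 614 = 3350 - 614 = 2736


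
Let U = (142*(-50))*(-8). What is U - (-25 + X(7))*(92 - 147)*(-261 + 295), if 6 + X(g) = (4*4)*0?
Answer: -1170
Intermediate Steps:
U = 56800 (U = -7100*(-8) = 56800)
X(g) = -6 (X(g) = -6 + (4*4)*0 = -6 + 16*0 = -6 + 0 = -6)
U - (-25 + X(7))*(92 - 147)*(-261 + 295) = 56800 - (-25 - 6)*(92 - 147)*(-261 + 295) = 56800 - (-31)*(-55*34) = 56800 - (-31)*(-1870) = 56800 - 1*57970 = 56800 - 57970 = -1170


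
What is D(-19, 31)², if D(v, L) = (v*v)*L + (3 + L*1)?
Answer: 126000625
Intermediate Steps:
D(v, L) = 3 + L + L*v² (D(v, L) = v²*L + (3 + L) = L*v² + (3 + L) = 3 + L + L*v²)
D(-19, 31)² = (3 + 31 + 31*(-19)²)² = (3 + 31 + 31*361)² = (3 + 31 + 11191)² = 11225² = 126000625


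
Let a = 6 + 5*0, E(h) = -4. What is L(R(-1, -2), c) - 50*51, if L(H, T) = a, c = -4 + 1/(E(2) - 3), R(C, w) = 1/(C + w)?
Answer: -2544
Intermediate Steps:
c = -29/7 (c = -4 + 1/(-4 - 3) = -4 + 1/(-7) = -4 - ⅐ = -29/7 ≈ -4.1429)
a = 6 (a = 6 + 0 = 6)
L(H, T) = 6
L(R(-1, -2), c) - 50*51 = 6 - 50*51 = 6 - 2550 = -2544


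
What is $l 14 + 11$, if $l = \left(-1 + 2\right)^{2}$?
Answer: $25$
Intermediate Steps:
$l = 1$ ($l = 1^{2} = 1$)
$l 14 + 11 = 1 \cdot 14 + 11 = 14 + 11 = 25$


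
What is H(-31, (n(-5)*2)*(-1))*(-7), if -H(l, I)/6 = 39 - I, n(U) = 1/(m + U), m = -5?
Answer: 8148/5 ≈ 1629.6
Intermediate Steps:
n(U) = 1/(-5 + U)
H(l, I) = -234 + 6*I (H(l, I) = -6*(39 - I) = -234 + 6*I)
H(-31, (n(-5)*2)*(-1))*(-7) = (-234 + 6*((2/(-5 - 5))*(-1)))*(-7) = (-234 + 6*((2/(-10))*(-1)))*(-7) = (-234 + 6*(-⅒*2*(-1)))*(-7) = (-234 + 6*(-⅕*(-1)))*(-7) = (-234 + 6*(⅕))*(-7) = (-234 + 6/5)*(-7) = -1164/5*(-7) = 8148/5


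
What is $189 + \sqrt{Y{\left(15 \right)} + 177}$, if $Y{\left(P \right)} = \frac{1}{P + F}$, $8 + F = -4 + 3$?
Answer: $189 + \frac{\sqrt{6378}}{6} \approx 202.31$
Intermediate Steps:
$F = -9$ ($F = -8 + \left(-4 + 3\right) = -8 - 1 = -9$)
$Y{\left(P \right)} = \frac{1}{-9 + P}$ ($Y{\left(P \right)} = \frac{1}{P - 9} = \frac{1}{-9 + P}$)
$189 + \sqrt{Y{\left(15 \right)} + 177} = 189 + \sqrt{\frac{1}{-9 + 15} + 177} = 189 + \sqrt{\frac{1}{6} + 177} = 189 + \sqrt{\frac{1063}{6}} = 189 + \frac{\sqrt{6378}}{6}$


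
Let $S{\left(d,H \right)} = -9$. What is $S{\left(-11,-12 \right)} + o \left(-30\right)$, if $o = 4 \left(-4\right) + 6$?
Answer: $291$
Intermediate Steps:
$o = -10$ ($o = -16 + 6 = -10$)
$S{\left(-11,-12 \right)} + o \left(-30\right) = -9 - -300 = -9 + 300 = 291$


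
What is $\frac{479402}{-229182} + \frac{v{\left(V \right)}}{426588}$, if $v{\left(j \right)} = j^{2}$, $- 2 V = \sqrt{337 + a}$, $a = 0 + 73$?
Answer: $- \frac{22720405469}{10862921224} \approx -2.0916$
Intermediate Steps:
$a = 73$
$V = - \frac{\sqrt{410}}{2}$ ($V = - \frac{\sqrt{337 + 73}}{2} = - \frac{\sqrt{410}}{2} \approx -10.124$)
$\frac{479402}{-229182} + \frac{v{\left(V \right)}}{426588} = \frac{479402}{-229182} + \frac{\left(- \frac{\sqrt{410}}{2}\right)^{2}}{426588} = 479402 \left(- \frac{1}{229182}\right) + \frac{205}{2} \cdot \frac{1}{426588} = - \frac{239701}{114591} + \frac{205}{853176} = - \frac{22720405469}{10862921224}$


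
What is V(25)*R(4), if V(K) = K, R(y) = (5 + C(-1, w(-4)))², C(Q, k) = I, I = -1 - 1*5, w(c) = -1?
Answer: 25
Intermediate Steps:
I = -6 (I = -1 - 5 = -6)
C(Q, k) = -6
R(y) = 1 (R(y) = (5 - 6)² = (-1)² = 1)
V(25)*R(4) = 25*1 = 25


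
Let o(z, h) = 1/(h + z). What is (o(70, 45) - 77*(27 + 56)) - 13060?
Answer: -2236864/115 ≈ -19451.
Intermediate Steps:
(o(70, 45) - 77*(27 + 56)) - 13060 = (1/(45 + 70) - 77*(27 + 56)) - 13060 = (1/115 - 77*83) - 13060 = (1/115 - 6391) - 13060 = -734964/115 - 13060 = -2236864/115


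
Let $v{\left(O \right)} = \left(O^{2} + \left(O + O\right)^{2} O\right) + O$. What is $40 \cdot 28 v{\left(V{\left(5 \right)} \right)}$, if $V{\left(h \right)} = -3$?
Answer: $-114240$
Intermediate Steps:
$v{\left(O \right)} = O + O^{2} + 4 O^{3}$ ($v{\left(O \right)} = \left(O^{2} + \left(2 O\right)^{2} O\right) + O = \left(O^{2} + 4 O^{2} O\right) + O = \left(O^{2} + 4 O^{3}\right) + O = O + O^{2} + 4 O^{3}$)
$40 \cdot 28 v{\left(V{\left(5 \right)} \right)} = 40 \cdot 28 \left(- 3 \left(1 - 3 + 4 \left(-3\right)^{2}\right)\right) = 1120 \left(- 3 \left(1 - 3 + 4 \cdot 9\right)\right) = 1120 \left(- 3 \left(1 - 3 + 36\right)\right) = 1120 \left(\left(-3\right) 34\right) = 1120 \left(-102\right) = -114240$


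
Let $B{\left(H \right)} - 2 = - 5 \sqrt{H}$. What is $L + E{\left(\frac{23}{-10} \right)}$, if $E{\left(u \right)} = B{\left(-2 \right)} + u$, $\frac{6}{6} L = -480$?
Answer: $- \frac{4803}{10} - 5 i \sqrt{2} \approx -480.3 - 7.0711 i$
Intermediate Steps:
$L = -480$
$B{\left(H \right)} = 2 - 5 \sqrt{H}$
$E{\left(u \right)} = 2 + u - 5 i \sqrt{2}$ ($E{\left(u \right)} = \left(2 - 5 \sqrt{-2}\right) + u = \left(2 - 5 i \sqrt{2}\right) + u = 2 + u - 5 i \sqrt{2}$)
$L + E{\left(\frac{23}{-10} \right)} = -480 + \left(2 + \frac{23}{-10} - 5 i \sqrt{2}\right) = -480 + \left(2 + 23 \left(- \frac{1}{10}\right) - 5 i \sqrt{2}\right) = -480 - \left(\frac{3}{10} + 5 i \sqrt{2}\right) = - \frac{4803}{10} - 5 i \sqrt{2}$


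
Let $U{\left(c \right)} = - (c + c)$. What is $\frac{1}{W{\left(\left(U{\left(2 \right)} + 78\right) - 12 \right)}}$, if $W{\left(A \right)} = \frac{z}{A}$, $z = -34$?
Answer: $- \frac{31}{17} \approx -1.8235$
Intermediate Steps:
$U{\left(c \right)} = - 2 c$
$W{\left(A \right)} = - \frac{34}{A}$
$\frac{1}{W{\left(\left(U{\left(2 \right)} + 78\right) - 12 \right)}} = \frac{1}{\left(-34\right) \frac{1}{\left(\left(-2\right) 2 + 78\right) - 12}} = \frac{1}{\left(-34\right) \frac{1}{\left(-4 + 78\right) - 12}} = \frac{1}{\left(-34\right) \frac{1}{74 - 12}} = \frac{1}{\left(-34\right) \frac{1}{62}} = \frac{1}{- \frac{17}{31}} = - \frac{31}{17}$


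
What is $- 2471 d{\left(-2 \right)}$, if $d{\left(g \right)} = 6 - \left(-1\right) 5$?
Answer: $-27181$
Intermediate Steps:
$d{\left(g \right)} = 11$ ($d{\left(g \right)} = 6 - -5 = 6 + 5 = 11$)
$- 2471 d{\left(-2 \right)} = \left(-2471\right) 11 = -27181$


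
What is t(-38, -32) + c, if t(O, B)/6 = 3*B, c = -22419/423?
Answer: -629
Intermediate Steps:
c = -53 (c = -22419*1/423 = -53)
t(O, B) = 18*B (t(O, B) = 6*(3*B) = 18*B)
t(-38, -32) + c = 18*(-32) - 53 = -576 - 53 = -629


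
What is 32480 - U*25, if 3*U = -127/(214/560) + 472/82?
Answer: 463286980/13161 ≈ 35202.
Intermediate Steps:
U = -1432708/13161 (U = (-127/(214/560) + 472/82)/3 = (-127/(214*(1/560)) + 472*(1/82))/3 = (-127/107/280 + 236/41)/3 = (-127*280/107 + 236/41)/3 = (-35560/107 + 236/41)/3 = (⅓)*(-1432708/4387) = -1432708/13161 ≈ -108.86)
32480 - U*25 = 32480 - (-1432708)*25/13161 = 32480 - 1*(-35817700/13161) = 32480 + 35817700/13161 = 463286980/13161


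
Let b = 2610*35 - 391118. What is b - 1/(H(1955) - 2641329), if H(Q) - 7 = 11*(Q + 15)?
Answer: -785287840735/2619652 ≈ -2.9977e+5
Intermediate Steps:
H(Q) = 172 + 11*Q (H(Q) = 7 + 11*(Q + 15) = 7 + 11*(15 + Q) = 7 + (165 + 11*Q) = 172 + 11*Q)
b = -299768 (b = 91350 - 391118 = -299768)
b - 1/(H(1955) - 2641329) = -299768 - 1/((172 + 11*1955) - 2641329) = -299768 - 1/((172 + 21505) - 2641329) = -299768 - 1/(21677 - 2641329) = -299768 - 1/(-2619652) = -299768 - 1*(-1/2619652) = -299768 + 1/2619652 = -785287840735/2619652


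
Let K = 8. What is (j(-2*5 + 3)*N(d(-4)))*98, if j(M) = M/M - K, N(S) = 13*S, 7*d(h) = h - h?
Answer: 0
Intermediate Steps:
d(h) = 0 (d(h) = (h - h)/7 = (⅐)*0 = 0)
j(M) = -7 (j(M) = M/M - 1*8 = 1 - 8 = -7)
(j(-2*5 + 3)*N(d(-4)))*98 = -91*0*98 = -7*0*98 = 0*98 = 0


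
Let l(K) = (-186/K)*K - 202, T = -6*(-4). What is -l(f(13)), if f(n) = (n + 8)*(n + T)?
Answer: 388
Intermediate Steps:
T = 24
f(n) = (8 + n)*(24 + n) (f(n) = (n + 8)*(n + 24) = (8 + n)*(24 + n))
l(K) = -388 (l(K) = -186 - 202 = -388)
-l(f(13)) = -1*(-388) = 388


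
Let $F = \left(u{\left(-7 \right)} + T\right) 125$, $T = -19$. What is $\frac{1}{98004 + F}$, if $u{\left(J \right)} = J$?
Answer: $\frac{1}{94754} \approx 1.0554 \cdot 10^{-5}$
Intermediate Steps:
$F = -3250$ ($F = \left(-7 - 19\right) 125 = \left(-26\right) 125 = -3250$)
$\frac{1}{98004 + F} = \frac{1}{98004 - 3250} = \frac{1}{94754}$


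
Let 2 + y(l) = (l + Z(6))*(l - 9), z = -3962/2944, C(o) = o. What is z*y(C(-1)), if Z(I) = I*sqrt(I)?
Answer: -1981/184 + 29715*sqrt(6)/368 ≈ 187.02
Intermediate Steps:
Z(I) = I**(3/2)
z = -1981/1472 (z = -3962*1/2944 = -1981/1472 ≈ -1.3458)
y(l) = -2 + (-9 + l)*(l + 6*sqrt(6)) (y(l) = -2 + (l + 6**(3/2))*(l - 9) = -2 + (l + 6*sqrt(6))*(-9 + l) = -2 + (-9 + l)*(l + 6*sqrt(6)))
z*y(C(-1)) = -1981*(-2 + (-1)**2 - 54*sqrt(6) - 9*(-1) + 6*(-1)*sqrt(6))/1472 = -1981*(-2 + 1 - 54*sqrt(6) + 9 - 6*sqrt(6))/1472 = -1981*(8 - 60*sqrt(6))/1472 = -1981/184 + 29715*sqrt(6)/368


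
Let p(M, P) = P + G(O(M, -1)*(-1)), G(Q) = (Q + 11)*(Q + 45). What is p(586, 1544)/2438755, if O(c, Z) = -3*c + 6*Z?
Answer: 3212519/2438755 ≈ 1.3173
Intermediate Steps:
G(Q) = (11 + Q)*(45 + Q)
p(M, P) = 831 + P + (6 + 3*M)² + 168*M (p(M, P) = P + (495 + ((-3*M + 6*(-1))*(-1))² + 56*((-3*M + 6*(-1))*(-1))) = P + (495 + ((-3*M - 6)*(-1))² + 56*((-3*M - 6)*(-1))) = P + (495 + ((-6 - 3*M)*(-1))² + 56*((-6 - 3*M)*(-1))) = P + (495 + (6 + 3*M)² + 56*(6 + 3*M)) = P + (495 + (6 + 3*M)² + (336 + 168*M)) = P + (831 + (6 + 3*M)² + 168*M) = 831 + P + (6 + 3*M)² + 168*M)
p(586, 1544)/2438755 = (867 + 1544 + 9*586² + 204*586)/2438755 = (867 + 1544 + 9*343396 + 119544)*(1/2438755) = (867 + 1544 + 3090564 + 119544)*(1/2438755) = 3212519*(1/2438755) = 3212519/2438755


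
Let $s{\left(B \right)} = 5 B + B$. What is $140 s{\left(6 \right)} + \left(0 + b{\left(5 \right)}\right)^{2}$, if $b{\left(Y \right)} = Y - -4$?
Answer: $5121$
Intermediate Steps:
$s{\left(B \right)} = 6 B$
$b{\left(Y \right)} = 4 + Y$ ($b{\left(Y \right)} = Y + 4 = 4 + Y$)
$140 s{\left(6 \right)} + \left(0 + b{\left(5 \right)}\right)^{2} = 140 \cdot 6 \cdot 6 + \left(0 + \left(4 + 5\right)\right)^{2} = 140 \cdot 36 + \left(0 + 9\right)^{2} = 5040 + 9^{2} = 5040 + 81 = 5121$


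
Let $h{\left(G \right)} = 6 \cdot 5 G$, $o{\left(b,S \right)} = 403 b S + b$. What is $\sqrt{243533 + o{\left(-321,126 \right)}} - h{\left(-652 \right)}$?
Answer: $19560 + i \sqrt{16056526} \approx 19560.0 + 4007.1 i$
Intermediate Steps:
$o{\left(b,S \right)} = b + 403 S b$ ($o{\left(b,S \right)} = 403 S b + b = b + 403 S b$)
$h{\left(G \right)} = 30 G$
$\sqrt{243533 + o{\left(-321,126 \right)}} - h{\left(-652 \right)} = \sqrt{243533 - 321 \left(1 + 403 \cdot 126\right)} - 30 \left(-652\right) = \sqrt{243533 - 321 \left(1 + 50778\right)} - -19560 = \sqrt{243533 - 16300059} + 19560 = \sqrt{-16056526} + 19560 = i \sqrt{16056526} + 19560 = 19560 + i \sqrt{16056526}$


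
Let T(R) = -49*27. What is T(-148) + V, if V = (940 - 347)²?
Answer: 350326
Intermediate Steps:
T(R) = -1323
V = 351649 (V = 593² = 351649)
T(-148) + V = -1323 + 351649 = 350326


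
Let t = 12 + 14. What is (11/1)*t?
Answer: 286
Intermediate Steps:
t = 26
(11/1)*t = (11/1)*26 = (11*1)*26 = 11*26 = 286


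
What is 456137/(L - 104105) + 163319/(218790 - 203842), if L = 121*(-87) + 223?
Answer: 11866827595/1710185732 ≈ 6.9389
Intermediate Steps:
L = -10304 (L = -10527 + 223 = -10304)
456137/(L - 104105) + 163319/(218790 - 203842) = 456137/(-10304 - 104105) + 163319/(218790 - 203842) = 456137/(-114409) + 163319/14948 = 456137*(-1/114409) + 163319*(1/14948) = -456137/114409 + 163319/14948 = 11866827595/1710185732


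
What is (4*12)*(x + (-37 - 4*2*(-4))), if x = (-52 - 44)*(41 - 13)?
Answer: -129264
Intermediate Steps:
x = -2688 (x = -96*28 = -2688)
(4*12)*(x + (-37 - 4*2*(-4))) = (4*12)*(-2688 + (-37 - 4*2*(-4))) = 48*(-2688 + (-37 - 8*(-4))) = 48*(-2688 + (-37 + 32)) = 48*(-2688 - 5) = 48*(-2693) = -129264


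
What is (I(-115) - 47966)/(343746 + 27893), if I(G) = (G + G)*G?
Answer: -21516/371639 ≈ -0.057895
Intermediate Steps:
I(G) = 2*G² (I(G) = (2*G)*G = 2*G²)
(I(-115) - 47966)/(343746 + 27893) = (2*(-115)² - 47966)/(343746 + 27893) = (2*13225 - 47966)/371639 = (26450 - 47966)*(1/371639) = -21516*1/371639 = -21516/371639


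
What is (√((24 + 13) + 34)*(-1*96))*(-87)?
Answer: 8352*√71 ≈ 70375.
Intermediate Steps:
(√((24 + 13) + 34)*(-1*96))*(-87) = (√(37 + 34)*(-96))*(-87) = (√71*(-96))*(-87) = -96*√71*(-87) = 8352*√71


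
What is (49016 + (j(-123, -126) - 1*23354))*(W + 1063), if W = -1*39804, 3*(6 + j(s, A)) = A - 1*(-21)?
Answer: -992583161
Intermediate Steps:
j(s, A) = 1 + A/3 (j(s, A) = -6 + (A - 1*(-21))/3 = -6 + (A + 21)/3 = -6 + (21 + A)/3 = -6 + (7 + A/3) = 1 + A/3)
W = -39804
(49016 + (j(-123, -126) - 1*23354))*(W + 1063) = (49016 + ((1 + (⅓)*(-126)) - 1*23354))*(-39804 + 1063) = (49016 + ((1 - 42) - 23354))*(-38741) = (49016 + (-41 - 23354))*(-38741) = (49016 - 23395)*(-38741) = 25621*(-38741) = -992583161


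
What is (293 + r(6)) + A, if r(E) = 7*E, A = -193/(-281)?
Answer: 94328/281 ≈ 335.69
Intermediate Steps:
A = 193/281 (A = -193*(-1/281) = 193/281 ≈ 0.68683)
(293 + r(6)) + A = (293 + 7*6) + 193/281 = (293 + 42) + 193/281 = 335 + 193/281 = 94328/281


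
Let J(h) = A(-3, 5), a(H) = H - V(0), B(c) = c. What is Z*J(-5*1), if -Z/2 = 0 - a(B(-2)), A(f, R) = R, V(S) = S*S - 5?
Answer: 30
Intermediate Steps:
V(S) = -5 + S**2 (V(S) = S**2 - 5 = -5 + S**2)
a(H) = 5 + H (a(H) = H - (-5 + 0**2) = H - (-5 + 0) = H - 1*(-5) = H + 5 = 5 + H)
Z = 6 (Z = -2*(0 - (5 - 2)) = -2*(0 - 1*3) = -2*(0 - 3) = -2*(-3) = 6)
J(h) = 5
Z*J(-5*1) = 6*5 = 30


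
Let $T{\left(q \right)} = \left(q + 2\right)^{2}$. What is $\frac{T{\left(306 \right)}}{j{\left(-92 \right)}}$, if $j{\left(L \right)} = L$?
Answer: $- \frac{23716}{23} \approx -1031.1$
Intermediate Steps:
$T{\left(q \right)} = \left(2 + q\right)^{2}$
$\frac{T{\left(306 \right)}}{j{\left(-92 \right)}} = \frac{\left(2 + 306\right)^{2}}{-92} = 308^{2} \left(- \frac{1}{92}\right) = 94864 \left(- \frac{1}{92}\right) = - \frac{23716}{23}$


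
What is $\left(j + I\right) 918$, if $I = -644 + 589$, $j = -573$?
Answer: $-576504$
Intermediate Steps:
$I = -55$
$\left(j + I\right) 918 = \left(-573 - 55\right) 918 = \left(-628\right) 918 = -576504$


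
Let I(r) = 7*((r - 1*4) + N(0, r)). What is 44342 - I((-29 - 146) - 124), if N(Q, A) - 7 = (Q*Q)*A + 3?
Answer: 46393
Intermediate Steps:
N(Q, A) = 10 + A*Q² (N(Q, A) = 7 + ((Q*Q)*A + 3) = 7 + (Q²*A + 3) = 7 + (A*Q² + 3) = 7 + (3 + A*Q²) = 10 + A*Q²)
I(r) = 42 + 7*r (I(r) = 7*((r - 1*4) + (10 + r*0²)) = 7*((r - 4) + (10 + r*0)) = 7*((-4 + r) + (10 + 0)) = 7*((-4 + r) + 10) = 7*(6 + r) = 42 + 7*r)
44342 - I((-29 - 146) - 124) = 44342 - (42 + 7*((-29 - 146) - 124)) = 44342 - (42 + 7*(-175 - 124)) = 44342 - (42 + 7*(-299)) = 44342 - (42 - 2093) = 44342 - 1*(-2051) = 44342 + 2051 = 46393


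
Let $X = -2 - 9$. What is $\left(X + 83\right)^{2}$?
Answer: $5184$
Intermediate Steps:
$X = -11$ ($X = -2 - 9 = -11$)
$\left(X + 83\right)^{2} = \left(-11 + 83\right)^{2} = 72^{2} = 5184$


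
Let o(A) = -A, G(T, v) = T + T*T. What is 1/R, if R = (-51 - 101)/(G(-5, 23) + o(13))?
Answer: -7/152 ≈ -0.046053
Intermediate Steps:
G(T, v) = T + T**2
R = -152/7 (R = (-51 - 101)/(-5*(1 - 5) - 1*13) = -152/(-5*(-4) - 13) = -152/(20 - 13) = -152/7 ≈ -21.714)
1/R = 1/(-152/7) = -7/152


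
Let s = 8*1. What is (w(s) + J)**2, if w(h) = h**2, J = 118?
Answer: 33124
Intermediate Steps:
s = 8
(w(s) + J)**2 = (8**2 + 118)**2 = (64 + 118)**2 = 182**2 = 33124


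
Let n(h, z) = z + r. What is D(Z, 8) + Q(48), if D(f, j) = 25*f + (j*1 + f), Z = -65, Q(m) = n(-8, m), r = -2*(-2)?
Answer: -1630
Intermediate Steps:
r = 4
n(h, z) = 4 + z (n(h, z) = z + 4 = 4 + z)
Q(m) = 4 + m
D(f, j) = j + 26*f (D(f, j) = 25*f + (j + f) = 25*f + (f + j) = j + 26*f)
D(Z, 8) + Q(48) = (8 + 26*(-65)) + (4 + 48) = (8 - 1690) + 52 = -1682 + 52 = -1630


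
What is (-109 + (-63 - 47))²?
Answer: 47961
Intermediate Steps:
(-109 + (-63 - 47))² = (-109 - 110)² = (-219)² = 47961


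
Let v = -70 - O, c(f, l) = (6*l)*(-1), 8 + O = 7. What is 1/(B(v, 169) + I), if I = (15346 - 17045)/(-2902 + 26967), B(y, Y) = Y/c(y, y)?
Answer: 9962910/3363599 ≈ 2.9620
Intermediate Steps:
O = -1 (O = -8 + 7 = -1)
c(f, l) = -6*l
v = -69 (v = -70 - 1*(-1) = -70 + 1 = -69)
B(y, Y) = -Y/(6*y) (B(y, Y) = Y/((-6*y)) = Y*(-1/(6*y)) = -Y/(6*y))
I = -1699/24065 ≈ -0.070601
1/(B(v, 169) + I) = 1/(-1/6*169/(-69) - 1699/24065) = 1/(-1/6*169*(-1/69) - 1699/24065) = 1/(169/414 - 1699/24065) = 1/(3363599/9962910) = 9962910/3363599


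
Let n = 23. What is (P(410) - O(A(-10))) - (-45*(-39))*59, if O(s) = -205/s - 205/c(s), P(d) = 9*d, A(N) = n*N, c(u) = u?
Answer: -2296706/23 ≈ -99857.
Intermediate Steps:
A(N) = 23*N
O(s) = -410/s (O(s) = -205/s - 205/s = -410/s)
(P(410) - O(A(-10))) - (-45*(-39))*59 = (9*410 - (-410)/(23*(-10))) - (-45*(-39))*59 = (3690 - (-410)/(-230)) - 1755*59 = (3690 - (-410)*(-1)/230) - 1*103545 = (3690 - 1*41/23) - 103545 = (3690 - 41/23) - 103545 = 84829/23 - 103545 = -2296706/23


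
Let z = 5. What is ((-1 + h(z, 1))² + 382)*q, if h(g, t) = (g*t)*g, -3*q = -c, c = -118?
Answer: -113044/3 ≈ -37681.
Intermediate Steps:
q = -118/3 (q = -(-1)*(-118)/3 = -⅓*118 = -118/3 ≈ -39.333)
h(g, t) = t*g²
((-1 + h(z, 1))² + 382)*q = ((-1 + 1*5²)² + 382)*(-118/3) = ((-1 + 1*25)² + 382)*(-118/3) = ((-1 + 25)² + 382)*(-118/3) = (24² + 382)*(-118/3) = (576 + 382)*(-118/3) = 958*(-118/3) = -113044/3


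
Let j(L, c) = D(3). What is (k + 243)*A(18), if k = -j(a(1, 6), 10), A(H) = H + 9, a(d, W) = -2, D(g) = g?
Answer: 6480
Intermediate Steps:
j(L, c) = 3
A(H) = 9 + H
k = -3 (k = -1*3 = -3)
(k + 243)*A(18) = (-3 + 243)*(9 + 18) = 240*27 = 6480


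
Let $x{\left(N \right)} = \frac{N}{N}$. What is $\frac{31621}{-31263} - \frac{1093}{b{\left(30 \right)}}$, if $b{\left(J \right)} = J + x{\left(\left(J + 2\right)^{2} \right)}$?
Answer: $- \frac{35150710}{969153} \approx -36.27$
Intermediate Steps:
$x{\left(N \right)} = 1$
$b{\left(J \right)} = 1 + J$ ($b{\left(J \right)} = J + 1 = 1 + J$)
$\frac{31621}{-31263} - \frac{1093}{b{\left(30 \right)}} = \frac{31621}{-31263} - \frac{1093}{1 + 30} = 31621 \left(- \frac{1}{31263}\right) - \frac{1093}{31} = - \frac{31621}{31263} - \frac{1093}{31} = - \frac{35150710}{969153}$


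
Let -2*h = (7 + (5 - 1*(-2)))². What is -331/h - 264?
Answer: -25541/98 ≈ -260.62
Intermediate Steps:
h = -98 (h = -(7 + (5 - 1*(-2)))²/2 = -(7 + (5 + 2))²/2 = -(7 + 7)²/2 = -½*14² = -½*196 = -98)
-331/h - 264 = -331/(-98) - 264 = -331*(-1/98) - 264 = 331/98 - 264 = -25541/98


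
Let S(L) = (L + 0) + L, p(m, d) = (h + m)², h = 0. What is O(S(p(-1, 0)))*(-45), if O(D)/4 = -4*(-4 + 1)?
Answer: -2160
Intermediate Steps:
p(m, d) = m² (p(m, d) = (0 + m)² = m²)
S(L) = 2*L (S(L) = L + L = 2*L)
O(D) = 48 (O(D) = 4*(-4*(-4 + 1)) = 4*(-4*(-3)) = 4*12 = 48)
O(S(p(-1, 0)))*(-45) = 48*(-45) = -2160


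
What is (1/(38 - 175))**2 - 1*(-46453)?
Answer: 871876358/18769 ≈ 46453.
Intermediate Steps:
(1/(38 - 175))**2 - 1*(-46453) = (1/(-137))**2 + 46453 = (-1/137)**2 + 46453 = 1/18769 + 46453 = 871876358/18769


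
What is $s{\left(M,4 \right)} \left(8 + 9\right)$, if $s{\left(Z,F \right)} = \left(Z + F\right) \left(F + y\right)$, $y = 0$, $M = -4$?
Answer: $0$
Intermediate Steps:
$s{\left(Z,F \right)} = F \left(F + Z\right)$ ($s{\left(Z,F \right)} = \left(Z + F\right) \left(F + 0\right) = \left(F + Z\right) F = F \left(F + Z\right)$)
$s{\left(M,4 \right)} \left(8 + 9\right) = 4 \left(4 - 4\right) \left(8 + 9\right) = 4 \cdot 0 \cdot 17 = 0 \cdot 17 = 0$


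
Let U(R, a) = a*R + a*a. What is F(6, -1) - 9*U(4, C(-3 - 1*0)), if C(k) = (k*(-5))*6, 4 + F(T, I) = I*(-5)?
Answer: -76139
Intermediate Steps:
F(T, I) = -4 - 5*I (F(T, I) = -4 + I*(-5) = -4 - 5*I)
C(k) = -30*k (C(k) = -5*k*6 = -30*k)
U(R, a) = a² + R*a (U(R, a) = R*a + a² = a² + R*a)
F(6, -1) - 9*U(4, C(-3 - 1*0)) = (-4 - 5*(-1)) - 9*(-30*(-3 - 1*0))*(4 - 30*(-3 - 1*0)) = (-4 + 5) - 9*(-30*(-3 + 0))*(4 - 30*(-3 + 0)) = 1 - 9*(-30*(-3))*(4 - 30*(-3)) = 1 - 810*(4 + 90) = 1 - 810*94 = 1 - 9*8460 = 1 - 76140 = -76139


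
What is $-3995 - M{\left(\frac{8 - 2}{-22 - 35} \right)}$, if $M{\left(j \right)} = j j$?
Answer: $- \frac{1442199}{361} \approx -3995.0$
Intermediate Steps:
$M{\left(j \right)} = j^{2}$
$-3995 - M{\left(\frac{8 - 2}{-22 - 35} \right)} = -3995 - \left(\frac{8 - 2}{-22 - 35}\right)^{2} = -3995 - \left(\frac{6}{-57}\right)^{2} = -3995 - \left(6 \left(- \frac{1}{57}\right)\right)^{2} = -3995 - \left(- \frac{2}{19}\right)^{2} = -3995 - \frac{4}{361} = - \frac{1442199}{361}$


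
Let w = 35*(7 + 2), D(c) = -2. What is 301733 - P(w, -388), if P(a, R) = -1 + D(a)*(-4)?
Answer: 301726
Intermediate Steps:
w = 315 (w = 35*9 = 315)
P(a, R) = 7 (P(a, R) = -1 - 2*(-4) = -1 + 8 = 7)
301733 - P(w, -388) = 301733 - 1*7 = 301733 - 7 = 301726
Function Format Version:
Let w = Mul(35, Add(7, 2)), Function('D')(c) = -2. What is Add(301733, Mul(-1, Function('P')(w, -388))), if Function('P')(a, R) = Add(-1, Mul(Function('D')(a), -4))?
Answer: 301726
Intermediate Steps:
w = 315 (w = Mul(35, 9) = 315)
Function('P')(a, R) = 7 (Function('P')(a, R) = Add(-1, Mul(-2, -4)) = Add(-1, 8) = 7)
Add(301733, Mul(-1, Function('P')(w, -388))) = Add(301733, Mul(-1, 7)) = Add(301733, -7) = 301726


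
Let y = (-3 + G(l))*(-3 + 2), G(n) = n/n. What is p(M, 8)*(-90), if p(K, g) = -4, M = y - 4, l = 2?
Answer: 360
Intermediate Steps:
G(n) = 1
y = 2 (y = (-3 + 1)*(-3 + 2) = -2*(-1) = 2)
M = -2 (M = 2 - 4 = -2)
p(M, 8)*(-90) = -4*(-90) = 360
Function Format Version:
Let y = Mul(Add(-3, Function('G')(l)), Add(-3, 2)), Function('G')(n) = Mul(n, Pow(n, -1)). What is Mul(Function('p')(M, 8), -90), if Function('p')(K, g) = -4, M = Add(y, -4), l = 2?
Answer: 360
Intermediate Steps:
Function('G')(n) = 1
y = 2 (y = Mul(Add(-3, 1), Add(-3, 2)) = Mul(-2, -1) = 2)
M = -2 (M = Add(2, -4) = -2)
Mul(Function('p')(M, 8), -90) = Mul(-4, -90) = 360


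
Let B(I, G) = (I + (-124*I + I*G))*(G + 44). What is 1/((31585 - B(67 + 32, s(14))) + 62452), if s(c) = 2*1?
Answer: 1/645071 ≈ 1.5502e-6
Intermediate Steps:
s(c) = 2
B(I, G) = (44 + G)*(-123*I + G*I) (B(I, G) = (I + (-124*I + G*I))*(44 + G) = (-123*I + G*I)*(44 + G) = (44 + G)*(-123*I + G*I))
1/((31585 - B(67 + 32, s(14))) + 62452) = 1/((31585 - (67 + 32)*(-5412 + 2**2 - 79*2)) + 62452) = 1/((31585 - 99*(-5412 + 4 - 158)) + 62452) = 1/((31585 - 99*(-5566)) + 62452) = 1/((31585 - 1*(-551034)) + 62452) = 1/((31585 + 551034) + 62452) = 1/(582619 + 62452) = 1/645071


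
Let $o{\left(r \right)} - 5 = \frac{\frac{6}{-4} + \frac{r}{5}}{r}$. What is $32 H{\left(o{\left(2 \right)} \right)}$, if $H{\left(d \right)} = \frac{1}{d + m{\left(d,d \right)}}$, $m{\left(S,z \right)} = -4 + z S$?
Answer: $\frac{12800}{8101} \approx 1.5801$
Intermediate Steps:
$m{\left(S,z \right)} = -4 + S z$
$o{\left(r \right)} = 5 + \frac{- \frac{3}{2} + \frac{r}{5}}{r}$ ($o{\left(r \right)} = 5 + \frac{\frac{6}{-4} + \frac{r}{5}}{r} = 5 + \frac{6 \left(- \frac{1}{4}\right) + r \frac{1}{5}}{r} = 5 + \frac{- \frac{3}{2} + \frac{r}{5}}{r}$)
$H{\left(d \right)} = \frac{1}{-4 + d + d^{2}}$ ($H{\left(d \right)} = \frac{1}{d + \left(-4 + d d\right)} = \frac{1}{d + \left(-4 + d^{2}\right)} = \frac{1}{-4 + d + d^{2}}$)
$32 H{\left(o{\left(2 \right)} \right)} = \frac{32}{-4 + \frac{-15 + 52 \cdot 2}{10 \cdot 2} + \left(\frac{-15 + 52 \cdot 2}{10 \cdot 2}\right)^{2}} = \frac{32}{-4 + \frac{1}{10} \cdot \frac{1}{2} \left(-15 + 104\right) + \left(\frac{1}{10} \cdot \frac{1}{2} \left(-15 + 104\right)\right)^{2}} = \frac{32}{-4 + \frac{1}{10} \cdot \frac{1}{2} \cdot 89 + \left(\frac{1}{10} \cdot \frac{1}{2} \cdot 89\right)^{2}} = \frac{32}{-4 + \frac{89}{20} + \left(\frac{89}{20}\right)^{2}} = \frac{32}{-4 + \frac{89}{20} + \frac{7921}{400}} = \frac{32}{\frac{8101}{400}} = 32 \cdot \frac{400}{8101} = \frac{12800}{8101}$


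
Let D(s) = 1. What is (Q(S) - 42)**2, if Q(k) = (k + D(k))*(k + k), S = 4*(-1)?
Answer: 324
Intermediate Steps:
S = -4
Q(k) = 2*k*(1 + k) (Q(k) = (k + 1)*(k + k) = (1 + k)*(2*k) = 2*k*(1 + k))
(Q(S) - 42)**2 = (2*(-4)*(1 - 4) - 42)**2 = (2*(-4)*(-3) - 42)**2 = (24 - 42)**2 = (-18)**2 = 324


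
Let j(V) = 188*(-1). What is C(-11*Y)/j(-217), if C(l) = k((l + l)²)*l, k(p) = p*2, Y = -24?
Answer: -36799488/47 ≈ -7.8297e+5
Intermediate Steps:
j(V) = -188
k(p) = 2*p
C(l) = 8*l³ (C(l) = (2*(l + l)²)*l = (2*(2*l)²)*l = (2*(4*l²))*l = (8*l²)*l = 8*l³)
C(-11*Y)/j(-217) = (8*(-11*(-24))³)/(-188) = (8*264³)*(-1/188) = (8*18399744)*(-1/188) = 147197952*(-1/188) = -36799488/47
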